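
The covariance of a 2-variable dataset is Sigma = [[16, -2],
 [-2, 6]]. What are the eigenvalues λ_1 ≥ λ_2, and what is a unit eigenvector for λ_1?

Step 1 — characteristic polynomial of 2×2 Sigma:
  det(Sigma - λI) = λ² - trace · λ + det = 0.
  trace = 16 + 6 = 22, det = 16·6 - (-2)² = 92.
Step 2 — discriminant:
  Δ = trace² - 4·det = 484 - 368 = 116.
Step 3 — eigenvalues:
  λ = (trace ± √Δ)/2 = (22 ± 10.7703)/2,
  λ_1 = 16.3852,  λ_2 = 5.6148.

Step 4 — unit eigenvector for λ_1: solve (Sigma - λ_1 I)v = 0. First row:
  (16 - 16.3852)·v_x + (-2)·v_y = 0, i.e. (-0.3852)·v_x + (-2)·v_y = 0,
  so v ∝ (b, λ_1 - a) = (-2, 0.3852); multiply by -1 so the first entry is positive: u = (2, -0.3852).
  ||u|| = √((2)² + (-0.3852)²) = √(4.1484) ≈ 2.0368,
  v_1 = u/||u|| ≈ (0.982, -0.1891) (||v_1|| = 1).

λ_1 = 16.3852,  λ_2 = 5.6148;  v_1 ≈ (0.982, -0.1891)


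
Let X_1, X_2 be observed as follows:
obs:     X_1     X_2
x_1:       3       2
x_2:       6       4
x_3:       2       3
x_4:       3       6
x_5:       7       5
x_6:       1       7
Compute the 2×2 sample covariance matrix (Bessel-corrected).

Step 1 — column means:
  mean(X_1) = (3 + 6 + 2 + 3 + 7 + 1) / 6 = 22/6 = 3.6667
  mean(X_2) = (2 + 4 + 3 + 6 + 5 + 7) / 6 = 27/6 = 4.5

Step 2 — sample covariance S[i,j] = (1/(n-1)) · Σ_k (x_{k,i} - mean_i) · (x_{k,j} - mean_j), with n-1 = 5.
  S[X_1,X_1] = ((-0.6667)·(-0.6667) + (2.3333)·(2.3333) + (-1.6667)·(-1.6667) + (-0.6667)·(-0.6667) + (3.3333)·(3.3333) + (-2.6667)·(-2.6667)) / 5 = 27.3333/5 = 5.4667
  S[X_1,X_2] = ((-0.6667)·(-2.5) + (2.3333)·(-0.5) + (-1.6667)·(-1.5) + (-0.6667)·(1.5) + (3.3333)·(0.5) + (-2.6667)·(2.5)) / 5 = -3/5 = -0.6
  S[X_2,X_2] = ((-2.5)·(-2.5) + (-0.5)·(-0.5) + (-1.5)·(-1.5) + (1.5)·(1.5) + (0.5)·(0.5) + (2.5)·(2.5)) / 5 = 17.5/5 = 3.5

S is symmetric (S[j,i] = S[i,j]). Assembling:

S = [[5.4667, -0.6],
 [-0.6, 3.5]]


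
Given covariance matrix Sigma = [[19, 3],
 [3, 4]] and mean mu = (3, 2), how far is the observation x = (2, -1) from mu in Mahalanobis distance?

Step 1 — centre the observation: (x - mu) = (-1, -3).

Step 2 — invert Sigma. det(Sigma) = 19·4 - (3)² = 67.
  Sigma^{-1} = (1/det) · [[d, -b], [-b, a]] = [[0.0597, -0.0448],
 [-0.0448, 0.2836]].

Step 3 — form the quadratic (x - mu)^T · Sigma^{-1} · (x - mu):
  Sigma^{-1} · (x - mu) = (0.0746, -0.806).
  (x - mu)^T · [Sigma^{-1} · (x - mu)] = (-1)·(0.0746) + (-3)·(-0.806) = 2.3433.

Step 4 — take square root: d = √(2.3433) ≈ 1.5308.

d(x, mu) = √(2.3433) ≈ 1.5308


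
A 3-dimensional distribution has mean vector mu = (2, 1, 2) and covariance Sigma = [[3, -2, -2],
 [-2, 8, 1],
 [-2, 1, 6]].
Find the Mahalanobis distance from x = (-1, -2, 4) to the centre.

Step 1 — centre the observation: (x - mu) = (-3, -3, 2).

Step 2 — invert Sigma (cofactor / det for 3×3, or solve directly):
  Sigma^{-1} = [[0.5054, 0.1075, 0.1505],
 [0.1075, 0.1505, 0.0108],
 [0.1505, 0.0108, 0.2151]].

Step 3 — form the quadratic (x - mu)^T · Sigma^{-1} · (x - mu):
  Sigma^{-1} · (x - mu) = (-1.5376, -0.7527, -0.0538).
  (x - mu)^T · [Sigma^{-1} · (x - mu)] = (-3)·(-1.5376) + (-3)·(-0.7527) + (2)·(-0.0538) = 6.7634.

Step 4 — take square root: d = √(6.7634) ≈ 2.6007.

d(x, mu) = √(6.7634) ≈ 2.6007


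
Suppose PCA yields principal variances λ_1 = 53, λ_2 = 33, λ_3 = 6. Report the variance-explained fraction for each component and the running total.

Step 1 — total variance = trace(Sigma) = Σ λ_i = 53 + 33 + 6 = 92.

Step 2 — fraction explained by component i = λ_i / Σ λ:
  PC1: 53/92 = 0.5761
  PC2: 33/92 = 0.3587
  PC3: 6/92 = 0.0652

Step 3 — cumulative fraction after k components = (λ_1 + ... + λ_k) / Σ λ:
  k = 1: 53/92 = 0.5761
  k = 2: (53 + 33)/92 = 86/92 = 0.9348
  k = 3: (53 + 33 + 6)/92 = 92/92 = 1

Summary (fraction, with percent):

explained: PC1 0.5761 (57.61%), PC2 0.3587 (35.87%), PC3 0.0652 (6.52%);  cumulative: 0.5761, 0.9348, 1


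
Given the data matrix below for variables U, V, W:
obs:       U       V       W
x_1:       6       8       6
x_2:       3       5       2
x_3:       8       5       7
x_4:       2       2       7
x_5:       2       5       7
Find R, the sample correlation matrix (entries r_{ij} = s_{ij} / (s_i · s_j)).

Step 1 — column means:
  mean(U) = (6 + 3 + 8 + 2 + 2) / 5 = 21/5 = 4.2
  mean(V) = (8 + 5 + 5 + 2 + 5) / 5 = 25/5 = 5
  mean(W) = (6 + 2 + 7 + 7 + 7) / 5 = 29/5 = 5.8

Step 2 — sample variances and covariances s[i,j] = (1/(n-1)) · Σ_k (x_{k,i} - mean_i) · (x_{k,j} - mean_j), with n-1 = 4:
  s[U,U] = ((1.8)·(1.8) + (-1.2)·(-1.2) + (3.8)·(3.8) + (-2.2)·(-2.2) + (-2.2)·(-2.2)) / 4 = 28.8/4 = 7.2
  s[U,V] = ((1.8)·(3) + (-1.2)·(0) + (3.8)·(0) + (-2.2)·(-3) + (-2.2)·(0)) / 4 = 12/4 = 3
  s[U,W] = ((1.8)·(0.2) + (-1.2)·(-3.8) + (3.8)·(1.2) + (-2.2)·(1.2) + (-2.2)·(1.2)) / 4 = 4.2/4 = 1.05
  s[V,V] = ((3)·(3) + (0)·(0) + (0)·(0) + (-3)·(-3) + (0)·(0)) / 4 = 18/4 = 4.5
  s[V,W] = ((3)·(0.2) + (0)·(-3.8) + (0)·(1.2) + (-3)·(1.2) + (0)·(1.2)) / 4 = -3/4 = -0.75
  s[W,W] = ((0.2)·(0.2) + (-3.8)·(-3.8) + (1.2)·(1.2) + (1.2)·(1.2) + (1.2)·(1.2)) / 4 = 18.8/4 = 4.7
  Sample standard deviations s_i = √(s[i,i]):
  s(U) = √(7.2) = 2.6833
  s(V) = √(4.5) = 2.1213
  s(W) = √(4.7) = 2.1679

Step 3 — r_{ij} = s_{ij} / (s_i · s_j):
  r[U,U] = 1 (diagonal).
  r[U,V] = 3 / (2.6833 · 2.1213) = 3 / 5.6921 = 0.527
  r[U,W] = 1.05 / (2.6833 · 2.1679) = 1.05 / 5.8172 = 0.1805
  r[V,V] = 1 (diagonal).
  r[V,W] = -0.75 / (2.1213 · 2.1679) = -0.75 / 4.5989 = -0.1631
  r[W,W] = 1 (diagonal).

R is symmetric with unit diagonal. Assembling:

R = [[1, 0.527, 0.1805],
 [0.527, 1, -0.1631],
 [0.1805, -0.1631, 1]]


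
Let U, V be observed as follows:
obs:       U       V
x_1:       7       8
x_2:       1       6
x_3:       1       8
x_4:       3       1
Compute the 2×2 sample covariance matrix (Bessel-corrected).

Step 1 — column means:
  mean(U) = (7 + 1 + 1 + 3) / 4 = 12/4 = 3
  mean(V) = (8 + 6 + 8 + 1) / 4 = 23/4 = 5.75

Step 2 — sample covariance S[i,j] = (1/(n-1)) · Σ_k (x_{k,i} - mean_i) · (x_{k,j} - mean_j), with n-1 = 3.
  S[U,U] = ((4)·(4) + (-2)·(-2) + (-2)·(-2) + (0)·(0)) / 3 = 24/3 = 8
  S[U,V] = ((4)·(2.25) + (-2)·(0.25) + (-2)·(2.25) + (0)·(-4.75)) / 3 = 4/3 = 1.3333
  S[V,V] = ((2.25)·(2.25) + (0.25)·(0.25) + (2.25)·(2.25) + (-4.75)·(-4.75)) / 3 = 32.75/3 = 10.9167

S is symmetric (S[j,i] = S[i,j]). Assembling:

S = [[8, 1.3333],
 [1.3333, 10.9167]]


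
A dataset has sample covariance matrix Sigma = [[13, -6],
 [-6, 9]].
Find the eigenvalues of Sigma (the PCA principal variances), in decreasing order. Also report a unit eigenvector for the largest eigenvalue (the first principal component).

Step 1 — characteristic polynomial of 2×2 Sigma:
  det(Sigma - λI) = λ² - trace · λ + det = 0.
  trace = 13 + 9 = 22, det = 13·9 - (-6)² = 81.
Step 2 — discriminant:
  Δ = trace² - 4·det = 484 - 324 = 160.
Step 3 — eigenvalues:
  λ = (trace ± √Δ)/2 = (22 ± 12.6491)/2,
  λ_1 = 17.3246,  λ_2 = 4.6754.

Step 4 — unit eigenvector for λ_1: solve (Sigma - λ_1 I)v = 0. First row:
  (13 - 17.3246)·v_x + (-6)·v_y = 0, i.e. (-4.3246)·v_x + (-6)·v_y = 0,
  so v ∝ (b, λ_1 - a) = (-6, 4.3246); multiply by -1 so the first entry is positive: u = (6, -4.3246).
  ||u|| = √((6)² + (-4.3246)²) = √(54.7018) ≈ 7.3961,
  v_1 = u/||u|| ≈ (0.8112, -0.5847) (||v_1|| = 1).

λ_1 = 17.3246,  λ_2 = 4.6754;  v_1 ≈ (0.8112, -0.5847)


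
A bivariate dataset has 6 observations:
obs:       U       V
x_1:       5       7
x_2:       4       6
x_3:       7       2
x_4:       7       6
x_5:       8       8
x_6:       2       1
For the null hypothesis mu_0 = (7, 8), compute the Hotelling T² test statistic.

Step 1 — sample mean vector:
  mean(U) = (5 + 4 + 7 + 7 + 8 + 2) / 6 = 33/6 = 5.5
  mean(V) = (7 + 6 + 2 + 6 + 8 + 1) / 6 = 30/6 = 5
  x̄ = (5.5, 5),  deviation x̄ - mu_0 = (5.5, 5) - (7, 8) = (-1.5, -3).

Step 2 — sample covariance matrix, S[i,j] = (1/(n-1)) · Σ_k (x_{k,i} - mean_i) · (x_{k,j} - mean_j), divisor n-1 = 5:
  S[U,U] = ((-0.5)·(-0.5) + (-1.5)·(-1.5) + (1.5)·(1.5) + (1.5)·(1.5) + (2.5)·(2.5) + (-3.5)·(-3.5)) / 5 = 25.5/5 = 5.1
  S[U,V] = ((-0.5)·(2) + (-1.5)·(1) + (1.5)·(-3) + (1.5)·(1) + (2.5)·(3) + (-3.5)·(-4)) / 5 = 16/5 = 3.2
  S[V,V] = ((2)·(2) + (1)·(1) + (-3)·(-3) + (1)·(1) + (3)·(3) + (-4)·(-4)) / 5 = 40/5 = 8
  S = [[5.1, 3.2],
 [3.2, 8]].

Step 3 — invert S. det(S) = 5.1·8 - (3.2)² = 30.56.
  S^{-1} = (1/det) · [[d, -b], [-b, a]] = [[0.2618, -0.1047],
 [-0.1047, 0.1669]].

Step 4 — quadratic form (x̄ - mu_0)^T · S^{-1} · (x̄ - mu_0):
  S^{-1} · (x̄ - mu_0) = (-0.0785, -0.3436),
  (x̄ - mu_0)^T · [...] = (-1.5)·(-0.0785) + (-3)·(-0.3436) = 1.1486.

Step 5 — scale by n: T² = 6 · 1.1486 = 6.8914.

T² ≈ 6.8914


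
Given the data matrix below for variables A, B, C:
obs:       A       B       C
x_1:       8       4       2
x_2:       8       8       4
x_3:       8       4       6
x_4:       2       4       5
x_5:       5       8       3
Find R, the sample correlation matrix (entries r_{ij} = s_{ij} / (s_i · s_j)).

Step 1 — column means:
  mean(A) = (8 + 8 + 8 + 2 + 5) / 5 = 31/5 = 6.2
  mean(B) = (4 + 8 + 4 + 4 + 8) / 5 = 28/5 = 5.6
  mean(C) = (2 + 4 + 6 + 5 + 3) / 5 = 20/5 = 4

Step 2 — sample variances and covariances s[i,j] = (1/(n-1)) · Σ_k (x_{k,i} - mean_i) · (x_{k,j} - mean_j), with n-1 = 4:
  s[A,A] = ((1.8)·(1.8) + (1.8)·(1.8) + (1.8)·(1.8) + (-4.2)·(-4.2) + (-1.2)·(-1.2)) / 4 = 28.8/4 = 7.2
  s[A,B] = ((1.8)·(-1.6) + (1.8)·(2.4) + (1.8)·(-1.6) + (-4.2)·(-1.6) + (-1.2)·(2.4)) / 4 = 2.4/4 = 0.6
  s[A,C] = ((1.8)·(-2) + (1.8)·(0) + (1.8)·(2) + (-4.2)·(1) + (-1.2)·(-1)) / 4 = -3/4 = -0.75
  s[B,B] = ((-1.6)·(-1.6) + (2.4)·(2.4) + (-1.6)·(-1.6) + (-1.6)·(-1.6) + (2.4)·(2.4)) / 4 = 19.2/4 = 4.8
  s[B,C] = ((-1.6)·(-2) + (2.4)·(0) + (-1.6)·(2) + (-1.6)·(1) + (2.4)·(-1)) / 4 = -4/4 = -1
  s[C,C] = ((-2)·(-2) + (0)·(0) + (2)·(2) + (1)·(1) + (-1)·(-1)) / 4 = 10/4 = 2.5
  Sample standard deviations s_i = √(s[i,i]):
  s(A) = √(7.2) = 2.6833
  s(B) = √(4.8) = 2.1909
  s(C) = √(2.5) = 1.5811

Step 3 — r_{ij} = s_{ij} / (s_i · s_j):
  r[A,A] = 1 (diagonal).
  r[A,B] = 0.6 / (2.6833 · 2.1909) = 0.6 / 5.8788 = 0.1021
  r[A,C] = -0.75 / (2.6833 · 1.5811) = -0.75 / 4.2426 = -0.1768
  r[B,B] = 1 (diagonal).
  r[B,C] = -1 / (2.1909 · 1.5811) = -1 / 3.4641 = -0.2887
  r[C,C] = 1 (diagonal).

R is symmetric with unit diagonal. Assembling:

R = [[1, 0.1021, -0.1768],
 [0.1021, 1, -0.2887],
 [-0.1768, -0.2887, 1]]


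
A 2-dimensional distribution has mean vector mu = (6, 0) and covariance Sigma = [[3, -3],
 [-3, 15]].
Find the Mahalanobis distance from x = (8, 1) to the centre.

Step 1 — centre the observation: (x - mu) = (2, 1).

Step 2 — invert Sigma. det(Sigma) = 3·15 - (-3)² = 36.
  Sigma^{-1} = (1/det) · [[d, -b], [-b, a]] = [[0.4167, 0.0833],
 [0.0833, 0.0833]].

Step 3 — form the quadratic (x - mu)^T · Sigma^{-1} · (x - mu):
  Sigma^{-1} · (x - mu) = (0.9167, 0.25).
  (x - mu)^T · [Sigma^{-1} · (x - mu)] = (2)·(0.9167) + (1)·(0.25) = 2.0833.

Step 4 — take square root: d = √(2.0833) ≈ 1.4434.

d(x, mu) = √(2.0833) ≈ 1.4434


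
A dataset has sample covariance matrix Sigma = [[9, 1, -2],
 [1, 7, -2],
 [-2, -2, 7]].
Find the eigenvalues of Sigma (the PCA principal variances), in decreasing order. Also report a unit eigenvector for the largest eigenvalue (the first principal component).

Step 1 — characteristic polynomial p(λ) = det(λI - Sigma) = λ³ - tr·λ² + c_1·λ - det, where tr = trace, c_1 = sum of the principal 2×2 minors, det = det(Sigma):
  tr = 9 + 7 + 7 = 23,
  c_1 = (9·7 - (1)²) + (9·7 - (-2)²) + (7·7 - (-2)²) = 62 + 59 + 45 = 166,
  det = 9·(7·7 - (-2)²) - (1)·((1)·7 - (-2)·(-2)) + (-2)·((1)·(-2) - 7·(-2)) = 9·(45) - (1)·(3) + (-2)·(12) = 378.
  So p(λ) = λ³ - 23λ² + 166λ - 378.
Step 2 — look for an integer root (rational root theorem: any rational root is an integer divisor of 378). Testing λ = 7:
  p(7) = 343 - 1127 + 1162 - 378 = 0  ✓
  Dividing out (λ - 7): p(λ) = (λ - 7)(λ² - 16λ + 54).
Step 3 — remaining eigenvalues from the quadratic λ² - 16λ + 54 = 0:
  Δ = 16² - 4·54 = 256 - 216 = 40,  λ = (16 ± √40)/2 = (16 ± 6.3246)/2 ≈ 11.1623 or 4.8377.
  Sorted: λ_1 = 11.1623,  λ_2 = 7,  λ_3 = 4.8377  (check: sum = 23 = tr ✓).

Step 4 — unit eigenvector for λ_1 ≈ 11.1623: v spans the null space of (Sigma - λ_1 I), whose rows are
  r_1 = (-2.1623, 1, -2),  r_2 = (1, -4.1623, -2),  r_3 = (-2, -2, -4.1623).
  v is orthogonal to every row, so take v ∝ r_1 × r_2 = ((1)·(-2) - (-2)·(-4.1623), (-2)·(1) - (-2.1623)·(-2), (-2.1623)·(-4.1623) - (1)·(1)) ≈ (-10.3246, -6.3246, 8).
  Rescale (multiply by -1 so the first nonzero entry is positive): u = (10.3246, 6.3246, -8).
  ||u|| = √((10.3246)² + (6.3246)² + (-8)²) = √(210.5964) ≈ 14.5119,  v_1 = u/||u|| ≈ (0.7115, 0.4358, -0.5513) (||v_1|| = 1).

λ_1 = 11.1623,  λ_2 = 7,  λ_3 = 4.8377;  v_1 ≈ (0.7115, 0.4358, -0.5513)


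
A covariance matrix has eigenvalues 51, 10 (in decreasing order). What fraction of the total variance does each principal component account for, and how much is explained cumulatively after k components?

Step 1 — total variance = trace(Sigma) = Σ λ_i = 51 + 10 = 61.

Step 2 — fraction explained by component i = λ_i / Σ λ:
  PC1: 51/61 = 0.8361
  PC2: 10/61 = 0.1639

Step 3 — cumulative fraction after k components = (λ_1 + ... + λ_k) / Σ λ:
  k = 1: 51/61 = 0.8361
  k = 2: (51 + 10)/61 = 61/61 = 1

Summary (fraction, with percent):

explained: PC1 0.8361 (83.61%), PC2 0.1639 (16.39%);  cumulative: 0.8361, 1


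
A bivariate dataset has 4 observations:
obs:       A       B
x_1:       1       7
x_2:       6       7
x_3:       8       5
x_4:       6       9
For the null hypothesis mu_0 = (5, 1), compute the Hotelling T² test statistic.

Step 1 — sample mean vector:
  mean(A) = (1 + 6 + 8 + 6) / 4 = 21/4 = 5.25
  mean(B) = (7 + 7 + 5 + 9) / 4 = 28/4 = 7
  x̄ = (5.25, 7),  deviation x̄ - mu_0 = (5.25, 7) - (5, 1) = (0.25, 6).

Step 2 — sample covariance matrix, S[i,j] = (1/(n-1)) · Σ_k (x_{k,i} - mean_i) · (x_{k,j} - mean_j), divisor n-1 = 3:
  S[A,A] = ((-4.25)·(-4.25) + (0.75)·(0.75) + (2.75)·(2.75) + (0.75)·(0.75)) / 3 = 26.75/3 = 8.9167
  S[A,B] = ((-4.25)·(0) + (0.75)·(0) + (2.75)·(-2) + (0.75)·(2)) / 3 = -4/3 = -1.3333
  S[B,B] = ((0)·(0) + (0)·(0) + (-2)·(-2) + (2)·(2)) / 3 = 8/3 = 2.6667
  S = [[8.9167, -1.3333],
 [-1.3333, 2.6667]].

Step 3 — invert S. det(S) = 8.9167·2.6667 - (-1.3333)² = 22.
  S^{-1} = (1/det) · [[d, -b], [-b, a]] = [[0.1212, 0.0606],
 [0.0606, 0.4053]].

Step 4 — quadratic form (x̄ - mu_0)^T · S^{-1} · (x̄ - mu_0):
  S^{-1} · (x̄ - mu_0) = (0.3939, 2.447),
  (x̄ - mu_0)^T · [...] = (0.25)·(0.3939) + (6)·(2.447) = 14.7803.

Step 5 — scale by n: T² = 4 · 14.7803 = 59.1212.

T² ≈ 59.1212


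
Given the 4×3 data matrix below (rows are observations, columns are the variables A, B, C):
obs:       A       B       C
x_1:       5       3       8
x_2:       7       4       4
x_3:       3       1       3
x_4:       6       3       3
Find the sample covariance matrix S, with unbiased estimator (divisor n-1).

Step 1 — column means:
  mean(A) = (5 + 7 + 3 + 6) / 4 = 21/4 = 5.25
  mean(B) = (3 + 4 + 1 + 3) / 4 = 11/4 = 2.75
  mean(C) = (8 + 4 + 3 + 3) / 4 = 18/4 = 4.5

Step 2 — sample covariance S[i,j] = (1/(n-1)) · Σ_k (x_{k,i} - mean_i) · (x_{k,j} - mean_j), with n-1 = 3.
  S[A,A] = ((-0.25)·(-0.25) + (1.75)·(1.75) + (-2.25)·(-2.25) + (0.75)·(0.75)) / 3 = 8.75/3 = 2.9167
  S[A,B] = ((-0.25)·(0.25) + (1.75)·(1.25) + (-2.25)·(-1.75) + (0.75)·(0.25)) / 3 = 6.25/3 = 2.0833
  S[A,C] = ((-0.25)·(3.5) + (1.75)·(-0.5) + (-2.25)·(-1.5) + (0.75)·(-1.5)) / 3 = 0.5/3 = 0.1667
  S[B,B] = ((0.25)·(0.25) + (1.25)·(1.25) + (-1.75)·(-1.75) + (0.25)·(0.25)) / 3 = 4.75/3 = 1.5833
  S[B,C] = ((0.25)·(3.5) + (1.25)·(-0.5) + (-1.75)·(-1.5) + (0.25)·(-1.5)) / 3 = 2.5/3 = 0.8333
  S[C,C] = ((3.5)·(3.5) + (-0.5)·(-0.5) + (-1.5)·(-1.5) + (-1.5)·(-1.5)) / 3 = 17/3 = 5.6667

S is symmetric (S[j,i] = S[i,j]). Assembling:

S = [[2.9167, 2.0833, 0.1667],
 [2.0833, 1.5833, 0.8333],
 [0.1667, 0.8333, 5.6667]]


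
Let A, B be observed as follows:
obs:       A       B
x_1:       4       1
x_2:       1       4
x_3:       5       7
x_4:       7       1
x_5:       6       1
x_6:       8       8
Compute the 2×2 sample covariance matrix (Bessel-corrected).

Step 1 — column means:
  mean(A) = (4 + 1 + 5 + 7 + 6 + 8) / 6 = 31/6 = 5.1667
  mean(B) = (1 + 4 + 7 + 1 + 1 + 8) / 6 = 22/6 = 3.6667

Step 2 — sample covariance S[i,j] = (1/(n-1)) · Σ_k (x_{k,i} - mean_i) · (x_{k,j} - mean_j), with n-1 = 5.
  S[A,A] = ((-1.1667)·(-1.1667) + (-4.1667)·(-4.1667) + (-0.1667)·(-0.1667) + (1.8333)·(1.8333) + (0.8333)·(0.8333) + (2.8333)·(2.8333)) / 5 = 30.8333/5 = 6.1667
  S[A,B] = ((-1.1667)·(-2.6667) + (-4.1667)·(0.3333) + (-0.1667)·(3.3333) + (1.8333)·(-2.6667) + (0.8333)·(-2.6667) + (2.8333)·(4.3333)) / 5 = 6.3333/5 = 1.2667
  S[B,B] = ((-2.6667)·(-2.6667) + (0.3333)·(0.3333) + (3.3333)·(3.3333) + (-2.6667)·(-2.6667) + (-2.6667)·(-2.6667) + (4.3333)·(4.3333)) / 5 = 51.3333/5 = 10.2667

S is symmetric (S[j,i] = S[i,j]). Assembling:

S = [[6.1667, 1.2667],
 [1.2667, 10.2667]]


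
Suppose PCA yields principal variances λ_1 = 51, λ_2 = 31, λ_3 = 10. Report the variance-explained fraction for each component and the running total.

Step 1 — total variance = trace(Sigma) = Σ λ_i = 51 + 31 + 10 = 92.

Step 2 — fraction explained by component i = λ_i / Σ λ:
  PC1: 51/92 = 0.5543
  PC2: 31/92 = 0.337
  PC3: 10/92 = 0.1087

Step 3 — cumulative fraction after k components = (λ_1 + ... + λ_k) / Σ λ:
  k = 1: 51/92 = 0.5543
  k = 2: (51 + 31)/92 = 82/92 = 0.8913
  k = 3: (51 + 31 + 10)/92 = 92/92 = 1

Summary (fraction, with percent):

explained: PC1 0.5543 (55.43%), PC2 0.337 (33.7%), PC3 0.1087 (10.87%);  cumulative: 0.5543, 0.8913, 1


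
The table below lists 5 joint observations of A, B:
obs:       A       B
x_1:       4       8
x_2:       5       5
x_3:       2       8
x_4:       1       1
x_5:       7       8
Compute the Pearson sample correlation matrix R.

Step 1 — column means:
  mean(A) = (4 + 5 + 2 + 1 + 7) / 5 = 19/5 = 3.8
  mean(B) = (8 + 5 + 8 + 1 + 8) / 5 = 30/5 = 6

Step 2 — sample variances and covariances s[i,j] = (1/(n-1)) · Σ_k (x_{k,i} - mean_i) · (x_{k,j} - mean_j), with n-1 = 4:
  s[A,A] = ((0.2)·(0.2) + (1.2)·(1.2) + (-1.8)·(-1.8) + (-2.8)·(-2.8) + (3.2)·(3.2)) / 4 = 22.8/4 = 5.7
  s[A,B] = ((0.2)·(2) + (1.2)·(-1) + (-1.8)·(2) + (-2.8)·(-5) + (3.2)·(2)) / 4 = 16/4 = 4
  s[B,B] = ((2)·(2) + (-1)·(-1) + (2)·(2) + (-5)·(-5) + (2)·(2)) / 4 = 38/4 = 9.5
  Sample standard deviations s_i = √(s[i,i]):
  s(A) = √(5.7) = 2.3875
  s(B) = √(9.5) = 3.0822

Step 3 — r_{ij} = s_{ij} / (s_i · s_j):
  r[A,A] = 1 (diagonal).
  r[A,B] = 4 / (2.3875 · 3.0822) = 4 / 7.3587 = 0.5436
  r[B,B] = 1 (diagonal).

R is symmetric with unit diagonal. Assembling:

R = [[1, 0.5436],
 [0.5436, 1]]


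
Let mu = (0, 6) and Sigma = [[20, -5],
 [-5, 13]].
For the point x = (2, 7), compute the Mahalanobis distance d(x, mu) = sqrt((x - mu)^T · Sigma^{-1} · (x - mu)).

Step 1 — centre the observation: (x - mu) = (2, 1).

Step 2 — invert Sigma. det(Sigma) = 20·13 - (-5)² = 235.
  Sigma^{-1} = (1/det) · [[d, -b], [-b, a]] = [[0.0553, 0.0213],
 [0.0213, 0.0851]].

Step 3 — form the quadratic (x - mu)^T · Sigma^{-1} · (x - mu):
  Sigma^{-1} · (x - mu) = (0.1319, 0.1277).
  (x - mu)^T · [Sigma^{-1} · (x - mu)] = (2)·(0.1319) + (1)·(0.1277) = 0.3915.

Step 4 — take square root: d = √(0.3915) ≈ 0.6257.

d(x, mu) = √(0.3915) ≈ 0.6257


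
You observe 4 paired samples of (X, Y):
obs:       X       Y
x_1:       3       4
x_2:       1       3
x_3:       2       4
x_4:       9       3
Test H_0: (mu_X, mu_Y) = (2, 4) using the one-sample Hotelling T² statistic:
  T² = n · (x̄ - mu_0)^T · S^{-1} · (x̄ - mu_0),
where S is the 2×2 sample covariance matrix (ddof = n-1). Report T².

Step 1 — sample mean vector:
  mean(X) = (3 + 1 + 2 + 9) / 4 = 15/4 = 3.75
  mean(Y) = (4 + 3 + 4 + 3) / 4 = 14/4 = 3.5
  x̄ = (3.75, 3.5),  deviation x̄ - mu_0 = (3.75, 3.5) - (2, 4) = (1.75, -0.5).

Step 2 — sample covariance matrix, S[i,j] = (1/(n-1)) · Σ_k (x_{k,i} - mean_i) · (x_{k,j} - mean_j), divisor n-1 = 3:
  S[X,X] = ((-0.75)·(-0.75) + (-2.75)·(-2.75) + (-1.75)·(-1.75) + (5.25)·(5.25)) / 3 = 38.75/3 = 12.9167
  S[X,Y] = ((-0.75)·(0.5) + (-2.75)·(-0.5) + (-1.75)·(0.5) + (5.25)·(-0.5)) / 3 = -2.5/3 = -0.8333
  S[Y,Y] = ((0.5)·(0.5) + (-0.5)·(-0.5) + (0.5)·(0.5) + (-0.5)·(-0.5)) / 3 = 1/3 = 0.3333
  S = [[12.9167, -0.8333],
 [-0.8333, 0.3333]].

Step 3 — invert S. det(S) = 12.9167·0.3333 - (-0.8333)² = 3.6111.
  S^{-1} = (1/det) · [[d, -b], [-b, a]] = [[0.0923, 0.2308],
 [0.2308, 3.5769]].

Step 4 — quadratic form (x̄ - mu_0)^T · S^{-1} · (x̄ - mu_0):
  S^{-1} · (x̄ - mu_0) = (0.0462, -1.3846),
  (x̄ - mu_0)^T · [...] = (1.75)·(0.0462) + (-0.5)·(-1.3846) = 0.7731.

Step 5 — scale by n: T² = 4 · 0.7731 = 3.0923.

T² ≈ 3.0923


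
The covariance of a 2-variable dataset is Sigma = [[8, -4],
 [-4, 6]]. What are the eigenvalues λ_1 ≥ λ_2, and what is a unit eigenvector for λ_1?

Step 1 — characteristic polynomial of 2×2 Sigma:
  det(Sigma - λI) = λ² - trace · λ + det = 0.
  trace = 8 + 6 = 14, det = 8·6 - (-4)² = 32.
Step 2 — discriminant:
  Δ = trace² - 4·det = 196 - 128 = 68.
Step 3 — eigenvalues:
  λ = (trace ± √Δ)/2 = (14 ± 8.2462)/2,
  λ_1 = 11.1231,  λ_2 = 2.8769.

Step 4 — unit eigenvector for λ_1: solve (Sigma - λ_1 I)v = 0. First row:
  (8 - 11.1231)·v_x + (-4)·v_y = 0, i.e. (-3.1231)·v_x + (-4)·v_y = 0,
  so v ∝ (b, λ_1 - a) = (-4, 3.1231); multiply by -1 so the first entry is positive: u = (4, -3.1231).
  ||u|| = √((4)² + (-3.1231)²) = √(25.7538) ≈ 5.0748,
  v_1 = u/||u|| ≈ (0.7882, -0.6154) (||v_1|| = 1).

λ_1 = 11.1231,  λ_2 = 2.8769;  v_1 ≈ (0.7882, -0.6154)


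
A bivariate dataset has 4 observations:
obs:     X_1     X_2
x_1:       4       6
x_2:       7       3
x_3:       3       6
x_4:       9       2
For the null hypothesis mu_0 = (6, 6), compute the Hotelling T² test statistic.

Step 1 — sample mean vector:
  mean(X_1) = (4 + 7 + 3 + 9) / 4 = 23/4 = 5.75
  mean(X_2) = (6 + 3 + 6 + 2) / 4 = 17/4 = 4.25
  x̄ = (5.75, 4.25),  deviation x̄ - mu_0 = (5.75, 4.25) - (6, 6) = (-0.25, -1.75).

Step 2 — sample covariance matrix, S[i,j] = (1/(n-1)) · Σ_k (x_{k,i} - mean_i) · (x_{k,j} - mean_j), divisor n-1 = 3:
  S[X_1,X_1] = ((-1.75)·(-1.75) + (1.25)·(1.25) + (-2.75)·(-2.75) + (3.25)·(3.25)) / 3 = 22.75/3 = 7.5833
  S[X_1,X_2] = ((-1.75)·(1.75) + (1.25)·(-1.25) + (-2.75)·(1.75) + (3.25)·(-2.25)) / 3 = -16.75/3 = -5.5833
  S[X_2,X_2] = ((1.75)·(1.75) + (-1.25)·(-1.25) + (1.75)·(1.75) + (-2.25)·(-2.25)) / 3 = 12.75/3 = 4.25
  S = [[7.5833, -5.5833],
 [-5.5833, 4.25]].

Step 3 — invert S. det(S) = 7.5833·4.25 - (-5.5833)² = 1.0556.
  S^{-1} = (1/det) · [[d, -b], [-b, a]] = [[4.0263, 5.2895],
 [5.2895, 7.1842]].

Step 4 — quadratic form (x̄ - mu_0)^T · S^{-1} · (x̄ - mu_0):
  S^{-1} · (x̄ - mu_0) = (-10.2632, -13.8947),
  (x̄ - mu_0)^T · [...] = (-0.25)·(-10.2632) + (-1.75)·(-13.8947) = 26.8816.

Step 5 — scale by n: T² = 4 · 26.8816 = 107.5263.

T² ≈ 107.5263


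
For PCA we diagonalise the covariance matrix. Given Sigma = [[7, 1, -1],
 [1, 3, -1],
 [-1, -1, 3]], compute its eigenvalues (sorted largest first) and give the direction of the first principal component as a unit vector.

Step 1 — characteristic polynomial p(λ) = det(λI - Sigma) = λ³ - tr·λ² + c_1·λ - det, where tr = trace, c_1 = sum of the principal 2×2 minors, det = det(Sigma):
  tr = 7 + 3 + 3 = 13,
  c_1 = (7·3 - (1)²) + (7·3 - (-1)²) + (3·3 - (-1)²) = 20 + 20 + 8 = 48,
  det = 7·(3·3 - (-1)²) - (1)·((1)·3 - (-1)·(-1)) + (-1)·((1)·(-1) - 3·(-1)) = 7·(8) - (1)·(2) + (-1)·(2) = 52.
  So p(λ) = λ³ - 13λ² + 48λ - 52.
Step 2 — look for an integer root (rational root theorem: any rational root is an integer divisor of 52). Testing λ = 2:
  p(2) = 8 - 52 + 96 - 52 = 0  ✓
  Dividing out (λ - 2): p(λ) = (λ - 2)(λ² - 11λ + 26).
Step 3 — remaining eigenvalues from the quadratic λ² - 11λ + 26 = 0:
  Δ = 11² - 4·26 = 121 - 104 = 17,  λ = (11 ± √17)/2 = (11 ± 4.1231)/2 ≈ 7.5616 or 3.4384.
  Sorted: λ_1 = 7.5616,  λ_2 = 3.4384,  λ_3 = 2  (check: sum = 13 = tr ✓).

Step 4 — unit eigenvector for λ_1 ≈ 7.5616: v spans the null space of (Sigma - λ_1 I), whose rows are
  r_1 = (-0.5616, 1, -1),  r_2 = (1, -4.5616, -1),  r_3 = (-1, -1, -4.5616).
  v is orthogonal to every row, so take v ∝ r_1 × r_2 = ((1)·(-1) - (-1)·(-4.5616), (-1)·(1) - (-0.5616)·(-1), (-0.5616)·(-4.5616) - (1)·(1)) ≈ (-5.5616, -1.5616, 1.5616).
  Rescale (multiply by -1 so the first nonzero entry is positive): u = (5.5616, 1.5616, -1.5616).
  ||u|| = √((5.5616)² + (1.5616)² + (-1.5616)²) = √(35.8078) ≈ 5.984,  v_1 = u/||u|| ≈ (0.9294, 0.261, -0.261) (||v_1|| = 1).

λ_1 = 7.5616,  λ_2 = 3.4384,  λ_3 = 2;  v_1 ≈ (0.9294, 0.261, -0.261)


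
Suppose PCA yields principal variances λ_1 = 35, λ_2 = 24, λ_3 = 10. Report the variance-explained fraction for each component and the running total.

Step 1 — total variance = trace(Sigma) = Σ λ_i = 35 + 24 + 10 = 69.

Step 2 — fraction explained by component i = λ_i / Σ λ:
  PC1: 35/69 = 0.5072
  PC2: 24/69 = 0.3478
  PC3: 10/69 = 0.1449

Step 3 — cumulative fraction after k components = (λ_1 + ... + λ_k) / Σ λ:
  k = 1: 35/69 = 0.5072
  k = 2: (35 + 24)/69 = 59/69 = 0.8551
  k = 3: (35 + 24 + 10)/69 = 69/69 = 1

Summary (fraction, with percent):

explained: PC1 0.5072 (50.72%), PC2 0.3478 (34.78%), PC3 0.1449 (14.49%);  cumulative: 0.5072, 0.8551, 1


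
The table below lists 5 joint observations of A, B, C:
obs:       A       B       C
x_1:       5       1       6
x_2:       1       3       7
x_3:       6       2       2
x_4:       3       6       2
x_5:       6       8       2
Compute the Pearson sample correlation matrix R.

Step 1 — column means:
  mean(A) = (5 + 1 + 6 + 3 + 6) / 5 = 21/5 = 4.2
  mean(B) = (1 + 3 + 2 + 6 + 8) / 5 = 20/5 = 4
  mean(C) = (6 + 7 + 2 + 2 + 2) / 5 = 19/5 = 3.8

Step 2 — sample variances and covariances s[i,j] = (1/(n-1)) · Σ_k (x_{k,i} - mean_i) · (x_{k,j} - mean_j), with n-1 = 4:
  s[A,A] = ((0.8)·(0.8) + (-3.2)·(-3.2) + (1.8)·(1.8) + (-1.2)·(-1.2) + (1.8)·(1.8)) / 4 = 18.8/4 = 4.7
  s[A,B] = ((0.8)·(-3) + (-3.2)·(-1) + (1.8)·(-2) + (-1.2)·(2) + (1.8)·(4)) / 4 = 2/4 = 0.5
  s[A,C] = ((0.8)·(2.2) + (-3.2)·(3.2) + (1.8)·(-1.8) + (-1.2)·(-1.8) + (1.8)·(-1.8)) / 4 = -12.8/4 = -3.2
  s[B,B] = ((-3)·(-3) + (-1)·(-1) + (-2)·(-2) + (2)·(2) + (4)·(4)) / 4 = 34/4 = 8.5
  s[B,C] = ((-3)·(2.2) + (-1)·(3.2) + (-2)·(-1.8) + (2)·(-1.8) + (4)·(-1.8)) / 4 = -17/4 = -4.25
  s[C,C] = ((2.2)·(2.2) + (3.2)·(3.2) + (-1.8)·(-1.8) + (-1.8)·(-1.8) + (-1.8)·(-1.8)) / 4 = 24.8/4 = 6.2
  Sample standard deviations s_i = √(s[i,i]):
  s(A) = √(4.7) = 2.1679
  s(B) = √(8.5) = 2.9155
  s(C) = √(6.2) = 2.49

Step 3 — r_{ij} = s_{ij} / (s_i · s_j):
  r[A,A] = 1 (diagonal).
  r[A,B] = 0.5 / (2.1679 · 2.9155) = 0.5 / 6.3206 = 0.0791
  r[A,C] = -3.2 / (2.1679 · 2.49) = -3.2 / 5.3981 = -0.5928
  r[B,B] = 1 (diagonal).
  r[B,C] = -4.25 / (2.9155 · 2.49) = -4.25 / 7.2595 = -0.5854
  r[C,C] = 1 (diagonal).

R is symmetric with unit diagonal. Assembling:

R = [[1, 0.0791, -0.5928],
 [0.0791, 1, -0.5854],
 [-0.5928, -0.5854, 1]]


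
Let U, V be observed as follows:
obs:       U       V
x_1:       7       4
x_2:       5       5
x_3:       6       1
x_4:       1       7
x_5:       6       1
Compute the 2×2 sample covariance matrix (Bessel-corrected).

Step 1 — column means:
  mean(U) = (7 + 5 + 6 + 1 + 6) / 5 = 25/5 = 5
  mean(V) = (4 + 5 + 1 + 7 + 1) / 5 = 18/5 = 3.6

Step 2 — sample covariance S[i,j] = (1/(n-1)) · Σ_k (x_{k,i} - mean_i) · (x_{k,j} - mean_j), with n-1 = 4.
  S[U,U] = ((2)·(2) + (0)·(0) + (1)·(1) + (-4)·(-4) + (1)·(1)) / 4 = 22/4 = 5.5
  S[U,V] = ((2)·(0.4) + (0)·(1.4) + (1)·(-2.6) + (-4)·(3.4) + (1)·(-2.6)) / 4 = -18/4 = -4.5
  S[V,V] = ((0.4)·(0.4) + (1.4)·(1.4) + (-2.6)·(-2.6) + (3.4)·(3.4) + (-2.6)·(-2.6)) / 4 = 27.2/4 = 6.8

S is symmetric (S[j,i] = S[i,j]). Assembling:

S = [[5.5, -4.5],
 [-4.5, 6.8]]


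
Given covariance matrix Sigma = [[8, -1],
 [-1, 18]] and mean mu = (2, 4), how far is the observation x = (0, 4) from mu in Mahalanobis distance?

Step 1 — centre the observation: (x - mu) = (-2, 0).

Step 2 — invert Sigma. det(Sigma) = 8·18 - (-1)² = 143.
  Sigma^{-1} = (1/det) · [[d, -b], [-b, a]] = [[0.1259, 0.007],
 [0.007, 0.0559]].

Step 3 — form the quadratic (x - mu)^T · Sigma^{-1} · (x - mu):
  Sigma^{-1} · (x - mu) = (-0.2517, -0.014).
  (x - mu)^T · [Sigma^{-1} · (x - mu)] = (-2)·(-0.2517) + (0)·(-0.014) = 0.5035.

Step 4 — take square root: d = √(0.5035) ≈ 0.7096.

d(x, mu) = √(0.5035) ≈ 0.7096


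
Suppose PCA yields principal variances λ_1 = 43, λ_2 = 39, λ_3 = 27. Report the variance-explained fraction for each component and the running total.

Step 1 — total variance = trace(Sigma) = Σ λ_i = 43 + 39 + 27 = 109.

Step 2 — fraction explained by component i = λ_i / Σ λ:
  PC1: 43/109 = 0.3945
  PC2: 39/109 = 0.3578
  PC3: 27/109 = 0.2477

Step 3 — cumulative fraction after k components = (λ_1 + ... + λ_k) / Σ λ:
  k = 1: 43/109 = 0.3945
  k = 2: (43 + 39)/109 = 82/109 = 0.7523
  k = 3: (43 + 39 + 27)/109 = 109/109 = 1

Summary (fraction, with percent):

explained: PC1 0.3945 (39.45%), PC2 0.3578 (35.78%), PC3 0.2477 (24.77%);  cumulative: 0.3945, 0.7523, 1


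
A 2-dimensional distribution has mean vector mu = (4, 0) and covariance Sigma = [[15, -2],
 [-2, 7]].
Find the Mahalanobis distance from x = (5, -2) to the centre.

Step 1 — centre the observation: (x - mu) = (1, -2).

Step 2 — invert Sigma. det(Sigma) = 15·7 - (-2)² = 101.
  Sigma^{-1} = (1/det) · [[d, -b], [-b, a]] = [[0.0693, 0.0198],
 [0.0198, 0.1485]].

Step 3 — form the quadratic (x - mu)^T · Sigma^{-1} · (x - mu):
  Sigma^{-1} · (x - mu) = (0.0297, -0.2772).
  (x - mu)^T · [Sigma^{-1} · (x - mu)] = (1)·(0.0297) + (-2)·(-0.2772) = 0.5842.

Step 4 — take square root: d = √(0.5842) ≈ 0.7643.

d(x, mu) = √(0.5842) ≈ 0.7643


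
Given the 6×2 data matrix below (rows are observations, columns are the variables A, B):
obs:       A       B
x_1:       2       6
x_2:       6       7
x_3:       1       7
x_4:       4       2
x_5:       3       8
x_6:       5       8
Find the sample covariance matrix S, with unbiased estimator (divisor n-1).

Step 1 — column means:
  mean(A) = (2 + 6 + 1 + 4 + 3 + 5) / 6 = 21/6 = 3.5
  mean(B) = (6 + 7 + 7 + 2 + 8 + 8) / 6 = 38/6 = 6.3333

Step 2 — sample covariance S[i,j] = (1/(n-1)) · Σ_k (x_{k,i} - mean_i) · (x_{k,j} - mean_j), with n-1 = 5.
  S[A,A] = ((-1.5)·(-1.5) + (2.5)·(2.5) + (-2.5)·(-2.5) + (0.5)·(0.5) + (-0.5)·(-0.5) + (1.5)·(1.5)) / 5 = 17.5/5 = 3.5
  S[A,B] = ((-1.5)·(-0.3333) + (2.5)·(0.6667) + (-2.5)·(0.6667) + (0.5)·(-4.3333) + (-0.5)·(1.6667) + (1.5)·(1.6667)) / 5 = 0/5 = 0
  S[B,B] = ((-0.3333)·(-0.3333) + (0.6667)·(0.6667) + (0.6667)·(0.6667) + (-4.3333)·(-4.3333) + (1.6667)·(1.6667) + (1.6667)·(1.6667)) / 5 = 25.3333/5 = 5.0667

S is symmetric (S[j,i] = S[i,j]). Assembling:

S = [[3.5, 0],
 [0, 5.0667]]


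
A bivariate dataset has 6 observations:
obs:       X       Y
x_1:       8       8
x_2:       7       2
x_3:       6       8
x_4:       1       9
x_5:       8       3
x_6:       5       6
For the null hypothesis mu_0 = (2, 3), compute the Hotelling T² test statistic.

Step 1 — sample mean vector:
  mean(X) = (8 + 7 + 6 + 1 + 8 + 5) / 6 = 35/6 = 5.8333
  mean(Y) = (8 + 2 + 8 + 9 + 3 + 6) / 6 = 36/6 = 6
  x̄ = (5.8333, 6),  deviation x̄ - mu_0 = (5.8333, 6) - (2, 3) = (3.8333, 3).

Step 2 — sample covariance matrix, S[i,j] = (1/(n-1)) · Σ_k (x_{k,i} - mean_i) · (x_{k,j} - mean_j), divisor n-1 = 5:
  S[X,X] = ((2.1667)·(2.1667) + (1.1667)·(1.1667) + (0.1667)·(0.1667) + (-4.8333)·(-4.8333) + (2.1667)·(2.1667) + (-0.8333)·(-0.8333)) / 5 = 34.8333/5 = 6.9667
  S[X,Y] = ((2.1667)·(2) + (1.1667)·(-4) + (0.1667)·(2) + (-4.8333)·(3) + (2.1667)·(-3) + (-0.8333)·(0)) / 5 = -21/5 = -4.2
  S[Y,Y] = ((2)·(2) + (-4)·(-4) + (2)·(2) + (3)·(3) + (-3)·(-3) + (0)·(0)) / 5 = 42/5 = 8.4
  S = [[6.9667, -4.2],
 [-4.2, 8.4]].

Step 3 — invert S. det(S) = 6.9667·8.4 - (-4.2)² = 40.88.
  S^{-1} = (1/det) · [[d, -b], [-b, a]] = [[0.2055, 0.1027],
 [0.1027, 0.1704]].

Step 4 — quadratic form (x̄ - mu_0)^T · S^{-1} · (x̄ - mu_0):
  S^{-1} · (x̄ - mu_0) = (1.0959, 0.9051),
  (x̄ - mu_0)^T · [...] = (3.8333)·(1.0959) + (3)·(0.9051) = 6.9162.

Step 5 — scale by n: T² = 6 · 6.9162 = 41.4971.

T² ≈ 41.4971


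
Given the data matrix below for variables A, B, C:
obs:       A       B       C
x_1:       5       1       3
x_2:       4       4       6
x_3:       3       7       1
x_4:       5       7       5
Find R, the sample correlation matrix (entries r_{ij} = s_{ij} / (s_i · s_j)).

Step 1 — column means:
  mean(A) = (5 + 4 + 3 + 5) / 4 = 17/4 = 4.25
  mean(B) = (1 + 4 + 7 + 7) / 4 = 19/4 = 4.75
  mean(C) = (3 + 6 + 1 + 5) / 4 = 15/4 = 3.75

Step 2 — sample variances and covariances s[i,j] = (1/(n-1)) · Σ_k (x_{k,i} - mean_i) · (x_{k,j} - mean_j), with n-1 = 3:
  s[A,A] = ((0.75)·(0.75) + (-0.25)·(-0.25) + (-1.25)·(-1.25) + (0.75)·(0.75)) / 3 = 2.75/3 = 0.9167
  s[A,B] = ((0.75)·(-3.75) + (-0.25)·(-0.75) + (-1.25)·(2.25) + (0.75)·(2.25)) / 3 = -3.75/3 = -1.25
  s[A,C] = ((0.75)·(-0.75) + (-0.25)·(2.25) + (-1.25)·(-2.75) + (0.75)·(1.25)) / 3 = 3.25/3 = 1.0833
  s[B,B] = ((-3.75)·(-3.75) + (-0.75)·(-0.75) + (2.25)·(2.25) + (2.25)·(2.25)) / 3 = 24.75/3 = 8.25
  s[B,C] = ((-3.75)·(-0.75) + (-0.75)·(2.25) + (2.25)·(-2.75) + (2.25)·(1.25)) / 3 = -2.25/3 = -0.75
  s[C,C] = ((-0.75)·(-0.75) + (2.25)·(2.25) + (-2.75)·(-2.75) + (1.25)·(1.25)) / 3 = 14.75/3 = 4.9167
  Sample standard deviations s_i = √(s[i,i]):
  s(A) = √(0.9167) = 0.9574
  s(B) = √(8.25) = 2.8723
  s(C) = √(4.9167) = 2.2174

Step 3 — r_{ij} = s_{ij} / (s_i · s_j):
  r[A,A] = 1 (diagonal).
  r[A,B] = -1.25 / (0.9574 · 2.8723) = -1.25 / 2.75 = -0.4545
  r[A,C] = 1.0833 / (0.9574 · 2.2174) = 1.0833 / 2.123 = 0.5103
  r[B,B] = 1 (diagonal).
  r[B,C] = -0.75 / (2.8723 · 2.2174) = -0.75 / 6.3689 = -0.1178
  r[C,C] = 1 (diagonal).

R is symmetric with unit diagonal. Assembling:

R = [[1, -0.4545, 0.5103],
 [-0.4545, 1, -0.1178],
 [0.5103, -0.1178, 1]]


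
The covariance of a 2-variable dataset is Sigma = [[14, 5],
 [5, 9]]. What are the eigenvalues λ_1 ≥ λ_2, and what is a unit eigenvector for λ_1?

Step 1 — characteristic polynomial of 2×2 Sigma:
  det(Sigma - λI) = λ² - trace · λ + det = 0.
  trace = 14 + 9 = 23, det = 14·9 - (5)² = 101.
Step 2 — discriminant:
  Δ = trace² - 4·det = 529 - 404 = 125.
Step 3 — eigenvalues:
  λ = (trace ± √Δ)/2 = (23 ± 11.1803)/2,
  λ_1 = 17.0902,  λ_2 = 5.9098.

Step 4 — unit eigenvector for λ_1: solve (Sigma - λ_1 I)v = 0. First row:
  (14 - 17.0902)·v_x + (5)·v_y = 0, i.e. (-3.0902)·v_x + (5)·v_y = 0,
  so v ∝ (b, λ_1 - a) = (5, 3.0902) = u.
  ||u|| = √((5)² + (3.0902)²) = √(34.5492) ≈ 5.8779,
  v_1 = u/||u|| ≈ (0.8507, 0.5257) (||v_1|| = 1).

λ_1 = 17.0902,  λ_2 = 5.9098;  v_1 ≈ (0.8507, 0.5257)


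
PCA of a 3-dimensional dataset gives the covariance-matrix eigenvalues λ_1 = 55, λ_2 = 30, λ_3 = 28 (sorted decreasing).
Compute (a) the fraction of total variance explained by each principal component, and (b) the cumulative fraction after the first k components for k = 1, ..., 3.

Step 1 — total variance = trace(Sigma) = Σ λ_i = 55 + 30 + 28 = 113.

Step 2 — fraction explained by component i = λ_i / Σ λ:
  PC1: 55/113 = 0.4867
  PC2: 30/113 = 0.2655
  PC3: 28/113 = 0.2478

Step 3 — cumulative fraction after k components = (λ_1 + ... + λ_k) / Σ λ:
  k = 1: 55/113 = 0.4867
  k = 2: (55 + 30)/113 = 85/113 = 0.7522
  k = 3: (55 + 30 + 28)/113 = 113/113 = 1

Summary (fraction, with percent):

explained: PC1 0.4867 (48.67%), PC2 0.2655 (26.55%), PC3 0.2478 (24.78%);  cumulative: 0.4867, 0.7522, 1


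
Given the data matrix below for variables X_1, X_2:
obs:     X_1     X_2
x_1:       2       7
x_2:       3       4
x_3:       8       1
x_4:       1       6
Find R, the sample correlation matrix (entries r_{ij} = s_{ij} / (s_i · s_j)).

Step 1 — column means:
  mean(X_1) = (2 + 3 + 8 + 1) / 4 = 14/4 = 3.5
  mean(X_2) = (7 + 4 + 1 + 6) / 4 = 18/4 = 4.5

Step 2 — sample variances and covariances s[i,j] = (1/(n-1)) · Σ_k (x_{k,i} - mean_i) · (x_{k,j} - mean_j), with n-1 = 3:
  s[X_1,X_1] = ((-1.5)·(-1.5) + (-0.5)·(-0.5) + (4.5)·(4.5) + (-2.5)·(-2.5)) / 3 = 29/3 = 9.6667
  s[X_1,X_2] = ((-1.5)·(2.5) + (-0.5)·(-0.5) + (4.5)·(-3.5) + (-2.5)·(1.5)) / 3 = -23/3 = -7.6667
  s[X_2,X_2] = ((2.5)·(2.5) + (-0.5)·(-0.5) + (-3.5)·(-3.5) + (1.5)·(1.5)) / 3 = 21/3 = 7
  Sample standard deviations s_i = √(s[i,i]):
  s(X_1) = √(9.6667) = 3.1091
  s(X_2) = √(7) = 2.6458

Step 3 — r_{ij} = s_{ij} / (s_i · s_j):
  r[X_1,X_1] = 1 (diagonal).
  r[X_1,X_2] = -7.6667 / (3.1091 · 2.6458) = -7.6667 / 8.226 = -0.932
  r[X_2,X_2] = 1 (diagonal).

R is symmetric with unit diagonal. Assembling:

R = [[1, -0.932],
 [-0.932, 1]]


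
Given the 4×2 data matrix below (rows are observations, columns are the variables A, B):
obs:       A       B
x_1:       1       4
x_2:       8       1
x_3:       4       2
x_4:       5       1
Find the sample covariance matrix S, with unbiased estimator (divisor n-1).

Step 1 — column means:
  mean(A) = (1 + 8 + 4 + 5) / 4 = 18/4 = 4.5
  mean(B) = (4 + 1 + 2 + 1) / 4 = 8/4 = 2

Step 2 — sample covariance S[i,j] = (1/(n-1)) · Σ_k (x_{k,i} - mean_i) · (x_{k,j} - mean_j), with n-1 = 3.
  S[A,A] = ((-3.5)·(-3.5) + (3.5)·(3.5) + (-0.5)·(-0.5) + (0.5)·(0.5)) / 3 = 25/3 = 8.3333
  S[A,B] = ((-3.5)·(2) + (3.5)·(-1) + (-0.5)·(0) + (0.5)·(-1)) / 3 = -11/3 = -3.6667
  S[B,B] = ((2)·(2) + (-1)·(-1) + (0)·(0) + (-1)·(-1)) / 3 = 6/3 = 2

S is symmetric (S[j,i] = S[i,j]). Assembling:

S = [[8.3333, -3.6667],
 [-3.6667, 2]]


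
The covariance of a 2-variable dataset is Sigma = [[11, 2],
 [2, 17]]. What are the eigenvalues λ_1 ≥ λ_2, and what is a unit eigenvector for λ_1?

Step 1 — characteristic polynomial of 2×2 Sigma:
  det(Sigma - λI) = λ² - trace · λ + det = 0.
  trace = 11 + 17 = 28, det = 11·17 - (2)² = 183.
Step 2 — discriminant:
  Δ = trace² - 4·det = 784 - 732 = 52.
Step 3 — eigenvalues:
  λ = (trace ± √Δ)/2 = (28 ± 7.2111)/2,
  λ_1 = 17.6056,  λ_2 = 10.3944.

Step 4 — unit eigenvector for λ_1: solve (Sigma - λ_1 I)v = 0. First row:
  (11 - 17.6056)·v_x + (2)·v_y = 0, i.e. (-6.6056)·v_x + (2)·v_y = 0,
  so v ∝ (b, λ_1 - a) = (2, 6.6056) = u.
  ||u|| = √((2)² + (6.6056)²) = √(47.6333) ≈ 6.9017,
  v_1 = u/||u|| ≈ (0.2898, 0.9571) (||v_1|| = 1).

λ_1 = 17.6056,  λ_2 = 10.3944;  v_1 ≈ (0.2898, 0.9571)


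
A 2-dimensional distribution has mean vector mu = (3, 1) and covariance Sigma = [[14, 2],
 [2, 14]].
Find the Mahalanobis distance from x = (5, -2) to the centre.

Step 1 — centre the observation: (x - mu) = (2, -3).

Step 2 — invert Sigma. det(Sigma) = 14·14 - (2)² = 192.
  Sigma^{-1} = (1/det) · [[d, -b], [-b, a]] = [[0.0729, -0.0104],
 [-0.0104, 0.0729]].

Step 3 — form the quadratic (x - mu)^T · Sigma^{-1} · (x - mu):
  Sigma^{-1} · (x - mu) = (0.1771, -0.2396).
  (x - mu)^T · [Sigma^{-1} · (x - mu)] = (2)·(0.1771) + (-3)·(-0.2396) = 1.0729.

Step 4 — take square root: d = √(1.0729) ≈ 1.0358.

d(x, mu) = √(1.0729) ≈ 1.0358


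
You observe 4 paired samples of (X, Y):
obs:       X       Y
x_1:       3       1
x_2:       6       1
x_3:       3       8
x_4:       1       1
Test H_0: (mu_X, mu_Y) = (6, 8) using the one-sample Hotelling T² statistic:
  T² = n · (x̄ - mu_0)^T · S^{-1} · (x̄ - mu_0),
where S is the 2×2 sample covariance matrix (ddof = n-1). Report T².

Step 1 — sample mean vector:
  mean(X) = (3 + 6 + 3 + 1) / 4 = 13/4 = 3.25
  mean(Y) = (1 + 1 + 8 + 1) / 4 = 11/4 = 2.75
  x̄ = (3.25, 2.75),  deviation x̄ - mu_0 = (3.25, 2.75) - (6, 8) = (-2.75, -5.25).

Step 2 — sample covariance matrix, S[i,j] = (1/(n-1)) · Σ_k (x_{k,i} - mean_i) · (x_{k,j} - mean_j), divisor n-1 = 3:
  S[X,X] = ((-0.25)·(-0.25) + (2.75)·(2.75) + (-0.25)·(-0.25) + (-2.25)·(-2.25)) / 3 = 12.75/3 = 4.25
  S[X,Y] = ((-0.25)·(-1.75) + (2.75)·(-1.75) + (-0.25)·(5.25) + (-2.25)·(-1.75)) / 3 = -1.75/3 = -0.5833
  S[Y,Y] = ((-1.75)·(-1.75) + (-1.75)·(-1.75) + (5.25)·(5.25) + (-1.75)·(-1.75)) / 3 = 36.75/3 = 12.25
  S = [[4.25, -0.5833],
 [-0.5833, 12.25]].

Step 3 — invert S. det(S) = 4.25·12.25 - (-0.5833)² = 51.7222.
  S^{-1} = (1/det) · [[d, -b], [-b, a]] = [[0.2368, 0.0113],
 [0.0113, 0.0822]].

Step 4 — quadratic form (x̄ - mu_0)^T · S^{-1} · (x̄ - mu_0):
  S^{-1} · (x̄ - mu_0) = (-0.7105, -0.4624),
  (x̄ - mu_0)^T · [...] = (-2.75)·(-0.7105) + (-5.25)·(-0.4624) = 4.3816.

Step 5 — scale by n: T² = 4 · 4.3816 = 17.5263.

T² ≈ 17.5263
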